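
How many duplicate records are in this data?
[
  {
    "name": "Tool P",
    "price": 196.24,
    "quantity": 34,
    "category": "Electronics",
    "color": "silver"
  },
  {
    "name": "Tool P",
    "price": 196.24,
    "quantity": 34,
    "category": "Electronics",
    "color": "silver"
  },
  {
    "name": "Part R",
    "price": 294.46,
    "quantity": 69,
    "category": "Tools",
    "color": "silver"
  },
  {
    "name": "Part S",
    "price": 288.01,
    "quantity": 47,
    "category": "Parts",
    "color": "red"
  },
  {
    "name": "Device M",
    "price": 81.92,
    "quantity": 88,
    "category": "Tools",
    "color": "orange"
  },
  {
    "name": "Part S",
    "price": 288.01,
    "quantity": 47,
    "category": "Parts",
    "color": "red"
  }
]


Checking 6 records for duplicates:

  Row 1: Tool P ($196.24, qty 34)
  Row 2: Tool P ($196.24, qty 34) <-- DUPLICATE
  Row 3: Part R ($294.46, qty 69)
  Row 4: Part S ($288.01, qty 47)
  Row 5: Device M ($81.92, qty 88)
  Row 6: Part S ($288.01, qty 47) <-- DUPLICATE

Duplicates found: 2
Unique records: 4

2 duplicates, 4 unique


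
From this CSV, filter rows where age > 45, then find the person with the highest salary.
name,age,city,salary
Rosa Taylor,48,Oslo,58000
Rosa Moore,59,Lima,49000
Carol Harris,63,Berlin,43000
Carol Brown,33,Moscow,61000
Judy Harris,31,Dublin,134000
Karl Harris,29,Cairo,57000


Filter: age > 45
Sort by: salary (descending)

Filtered records (3):
  Rosa Taylor, age 48, salary $58000
  Rosa Moore, age 59, salary $49000
  Carol Harris, age 63, salary $43000

Highest salary: Rosa Taylor ($58000)

Rosa Taylor


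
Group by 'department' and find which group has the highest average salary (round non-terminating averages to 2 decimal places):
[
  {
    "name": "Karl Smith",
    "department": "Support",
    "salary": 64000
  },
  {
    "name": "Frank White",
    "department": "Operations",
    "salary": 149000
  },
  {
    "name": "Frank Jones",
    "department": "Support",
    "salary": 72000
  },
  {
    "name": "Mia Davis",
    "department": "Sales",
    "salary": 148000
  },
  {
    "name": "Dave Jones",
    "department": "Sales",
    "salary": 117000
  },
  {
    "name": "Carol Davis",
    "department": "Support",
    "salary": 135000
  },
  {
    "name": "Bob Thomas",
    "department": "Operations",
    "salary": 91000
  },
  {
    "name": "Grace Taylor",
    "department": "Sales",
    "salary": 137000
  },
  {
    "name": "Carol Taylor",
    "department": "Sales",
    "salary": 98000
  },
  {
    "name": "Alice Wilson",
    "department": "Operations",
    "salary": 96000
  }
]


Group by: department

Groups:
  Operations: 3 people, avg salary = 336000/3 = $112000
  Sales: 4 people, avg salary = 500000/4 = $125000
  Support: 3 people, avg salary = 271000/3 ≈ $90333.33

Highest average salary: Sales ($125000)

Sales ($125000)


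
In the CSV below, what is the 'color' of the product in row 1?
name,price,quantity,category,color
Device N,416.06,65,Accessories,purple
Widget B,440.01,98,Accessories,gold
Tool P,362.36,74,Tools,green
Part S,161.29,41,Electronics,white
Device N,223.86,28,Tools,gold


Query: Row 1 ('Device N'), column 'color'
Value: purple

purple


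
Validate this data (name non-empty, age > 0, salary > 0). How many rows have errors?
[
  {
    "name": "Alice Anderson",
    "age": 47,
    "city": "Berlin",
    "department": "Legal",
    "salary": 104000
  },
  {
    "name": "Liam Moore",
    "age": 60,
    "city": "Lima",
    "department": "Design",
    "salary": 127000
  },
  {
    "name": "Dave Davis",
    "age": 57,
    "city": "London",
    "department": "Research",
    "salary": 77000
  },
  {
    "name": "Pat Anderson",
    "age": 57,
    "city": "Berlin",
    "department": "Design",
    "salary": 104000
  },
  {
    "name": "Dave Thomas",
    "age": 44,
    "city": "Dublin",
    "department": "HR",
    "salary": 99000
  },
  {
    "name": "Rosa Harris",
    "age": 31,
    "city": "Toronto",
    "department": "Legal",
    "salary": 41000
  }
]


Validating 6 records:
Rules: name non-empty, age > 0, salary > 0

  Row 1 (Alice Anderson): OK
  Row 2 (Liam Moore): OK
  Row 3 (Dave Davis): OK
  Row 4 (Pat Anderson): OK
  Row 5 (Dave Thomas): OK
  Row 6 (Rosa Harris): OK

Total errors: 0

0 errors


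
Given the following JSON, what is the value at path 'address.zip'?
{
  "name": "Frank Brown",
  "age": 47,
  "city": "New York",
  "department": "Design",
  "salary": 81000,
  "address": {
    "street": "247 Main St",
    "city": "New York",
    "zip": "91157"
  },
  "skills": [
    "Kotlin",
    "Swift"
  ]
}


Query: address.zip
Path: address -> zip
Value: 91157

91157


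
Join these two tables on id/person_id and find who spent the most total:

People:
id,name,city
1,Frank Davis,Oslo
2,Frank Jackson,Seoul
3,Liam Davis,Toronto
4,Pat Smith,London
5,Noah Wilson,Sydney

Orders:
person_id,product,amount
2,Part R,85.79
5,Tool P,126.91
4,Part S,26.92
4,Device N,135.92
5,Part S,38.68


Join on: people.id = orders.person_id

Joined rows:
  Frank Jackson (Seoul) bought Part R for $85.79
  Noah Wilson (Sydney) bought Tool P for $126.91
  Pat Smith (London) bought Part S for $26.92
  Pat Smith (London) bought Device N for $135.92
  Noah Wilson (Sydney) bought Part S for $38.68

Total per person:
  Noah Wilson: $165.59
  Pat Smith: $162.84
  Frank Jackson: $85.79

Top spender: Noah Wilson ($165.59)

Noah Wilson ($165.59)


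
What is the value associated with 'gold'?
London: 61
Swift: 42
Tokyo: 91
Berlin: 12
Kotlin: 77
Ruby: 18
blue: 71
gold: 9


Looking up key 'gold'
Value: 9

9


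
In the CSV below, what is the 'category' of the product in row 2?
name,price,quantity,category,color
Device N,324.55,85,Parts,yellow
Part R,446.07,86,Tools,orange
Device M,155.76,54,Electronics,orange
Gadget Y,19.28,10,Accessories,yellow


Query: Row 2 ('Part R'), column 'category'
Value: Tools

Tools


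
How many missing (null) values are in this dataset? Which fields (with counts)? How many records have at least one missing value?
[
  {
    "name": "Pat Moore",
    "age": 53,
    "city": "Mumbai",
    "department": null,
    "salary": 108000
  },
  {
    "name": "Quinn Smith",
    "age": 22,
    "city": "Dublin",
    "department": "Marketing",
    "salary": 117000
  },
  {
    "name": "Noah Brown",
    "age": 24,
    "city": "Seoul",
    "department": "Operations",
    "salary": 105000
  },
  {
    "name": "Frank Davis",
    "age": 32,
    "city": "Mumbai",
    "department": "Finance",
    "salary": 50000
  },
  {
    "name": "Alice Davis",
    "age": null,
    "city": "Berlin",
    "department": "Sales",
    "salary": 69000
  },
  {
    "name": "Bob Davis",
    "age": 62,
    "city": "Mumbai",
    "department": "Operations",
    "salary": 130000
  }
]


Checking for missing (null) values in 6 records:

  Pat Moore: department
  Quinn Smith: complete
  Noah Brown: complete
  Frank Davis: complete
  Alice Davis: age
  Bob Davis: complete

Per field:
  name: 0 missing
  age: 1 missing
  city: 0 missing
  department: 1 missing
  salary: 0 missing

Total missing values: 2
Records with any missing: 2

2 missing values (age: 1, department: 1); 2 incomplete records


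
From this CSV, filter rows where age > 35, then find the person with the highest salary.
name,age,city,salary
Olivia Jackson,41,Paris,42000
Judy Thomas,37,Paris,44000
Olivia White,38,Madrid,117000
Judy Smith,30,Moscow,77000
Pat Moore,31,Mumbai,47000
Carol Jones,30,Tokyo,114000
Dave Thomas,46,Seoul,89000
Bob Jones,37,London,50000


Filter: age > 35
Sort by: salary (descending)

Filtered records (5):
  Olivia White, age 38, salary $117000
  Dave Thomas, age 46, salary $89000
  Bob Jones, age 37, salary $50000
  Judy Thomas, age 37, salary $44000
  Olivia Jackson, age 41, salary $42000

Highest salary: Olivia White ($117000)

Olivia White


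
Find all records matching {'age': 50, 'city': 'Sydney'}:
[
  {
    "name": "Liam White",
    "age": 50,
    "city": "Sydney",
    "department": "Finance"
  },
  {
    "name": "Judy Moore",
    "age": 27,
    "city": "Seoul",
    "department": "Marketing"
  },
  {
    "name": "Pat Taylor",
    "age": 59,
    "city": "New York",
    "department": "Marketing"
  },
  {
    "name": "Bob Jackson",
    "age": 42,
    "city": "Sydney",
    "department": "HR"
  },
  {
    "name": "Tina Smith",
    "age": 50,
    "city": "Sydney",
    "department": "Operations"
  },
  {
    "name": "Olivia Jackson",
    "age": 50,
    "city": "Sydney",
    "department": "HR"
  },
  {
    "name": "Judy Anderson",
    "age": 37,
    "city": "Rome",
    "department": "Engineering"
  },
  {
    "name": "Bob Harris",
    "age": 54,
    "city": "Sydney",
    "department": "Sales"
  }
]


Search criteria: {'age': 50, 'city': 'Sydney'}

Checking 8 records:
  Liam White: {age: 50, city: Sydney} <-- MATCH
  Judy Moore: {age: 27, city: Seoul}
  Pat Taylor: {age: 59, city: New York}
  Bob Jackson: {age: 42, city: Sydney}
  Tina Smith: {age: 50, city: Sydney} <-- MATCH
  Olivia Jackson: {age: 50, city: Sydney} <-- MATCH
  Judy Anderson: {age: 37, city: Rome}
  Bob Harris: {age: 54, city: Sydney}

Matches: ["Liam White", "Tina Smith", "Olivia Jackson"]

["Liam White", "Tina Smith", "Olivia Jackson"]


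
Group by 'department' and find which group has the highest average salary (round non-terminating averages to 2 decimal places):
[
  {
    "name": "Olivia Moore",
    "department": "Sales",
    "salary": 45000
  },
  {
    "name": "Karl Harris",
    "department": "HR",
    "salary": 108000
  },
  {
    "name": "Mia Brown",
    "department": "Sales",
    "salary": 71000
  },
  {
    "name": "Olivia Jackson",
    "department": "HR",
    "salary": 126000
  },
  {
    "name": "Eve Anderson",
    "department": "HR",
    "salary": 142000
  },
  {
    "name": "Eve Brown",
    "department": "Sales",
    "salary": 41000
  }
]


Group by: department

Groups:
  HR: 3 people, avg salary = 376000/3 ≈ $125333.33
  Sales: 3 people, avg salary = 157000/3 ≈ $52333.33

Highest average salary: HR (≈$125333.33)

HR (≈$125333.33)


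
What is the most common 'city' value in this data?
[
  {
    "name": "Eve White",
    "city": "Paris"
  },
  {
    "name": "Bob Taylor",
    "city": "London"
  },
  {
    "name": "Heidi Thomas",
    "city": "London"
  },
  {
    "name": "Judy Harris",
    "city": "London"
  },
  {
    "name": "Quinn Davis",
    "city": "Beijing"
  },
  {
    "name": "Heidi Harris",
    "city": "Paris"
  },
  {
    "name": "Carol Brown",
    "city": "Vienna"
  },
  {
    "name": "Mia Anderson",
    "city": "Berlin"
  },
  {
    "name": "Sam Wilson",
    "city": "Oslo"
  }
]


Counting 'city' values across 9 records:

  London: 3 ###
  Paris: 2 ##
  Beijing: 1 #
  Vienna: 1 #
  Berlin: 1 #
  Oslo: 1 #

Most common: London (3 times)

London (3 times)


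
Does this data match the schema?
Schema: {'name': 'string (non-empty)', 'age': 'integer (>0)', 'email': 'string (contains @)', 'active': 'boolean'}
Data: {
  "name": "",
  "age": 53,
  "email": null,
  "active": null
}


Validating each field against schema:
  name: FAIL ("" is an empty string)
  age: OK (positive integer)
  email: FAIL (null is not a string)
  active: FAIL (null is not a boolean)

Result: INVALID (3 errors: name, email, active)

INVALID (3 errors: name, email, active)


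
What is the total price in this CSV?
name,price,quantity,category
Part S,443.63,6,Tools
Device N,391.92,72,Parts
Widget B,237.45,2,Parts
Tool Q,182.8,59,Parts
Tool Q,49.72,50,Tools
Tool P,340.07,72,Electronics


Computing total price:
Values: [443.63, 391.92, 237.45, 182.8, 49.72, 340.07]
Sum = 1645.59

1645.59


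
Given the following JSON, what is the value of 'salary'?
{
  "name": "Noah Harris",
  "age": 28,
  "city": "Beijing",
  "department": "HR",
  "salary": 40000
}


Looking up field 'salary'
Value: 40000

40000


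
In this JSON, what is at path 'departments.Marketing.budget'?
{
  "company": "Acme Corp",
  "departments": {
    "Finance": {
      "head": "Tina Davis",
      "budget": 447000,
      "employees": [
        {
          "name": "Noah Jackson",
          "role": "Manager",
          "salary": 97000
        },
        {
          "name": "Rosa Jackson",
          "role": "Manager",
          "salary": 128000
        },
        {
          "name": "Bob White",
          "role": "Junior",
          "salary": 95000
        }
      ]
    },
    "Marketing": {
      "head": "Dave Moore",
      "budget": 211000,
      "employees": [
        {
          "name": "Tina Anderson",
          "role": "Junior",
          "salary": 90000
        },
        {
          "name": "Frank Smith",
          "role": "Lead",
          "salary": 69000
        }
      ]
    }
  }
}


Path: departments.Marketing.budget

Navigate:
  -> departments
  -> Marketing
  -> budget = 211000

211000


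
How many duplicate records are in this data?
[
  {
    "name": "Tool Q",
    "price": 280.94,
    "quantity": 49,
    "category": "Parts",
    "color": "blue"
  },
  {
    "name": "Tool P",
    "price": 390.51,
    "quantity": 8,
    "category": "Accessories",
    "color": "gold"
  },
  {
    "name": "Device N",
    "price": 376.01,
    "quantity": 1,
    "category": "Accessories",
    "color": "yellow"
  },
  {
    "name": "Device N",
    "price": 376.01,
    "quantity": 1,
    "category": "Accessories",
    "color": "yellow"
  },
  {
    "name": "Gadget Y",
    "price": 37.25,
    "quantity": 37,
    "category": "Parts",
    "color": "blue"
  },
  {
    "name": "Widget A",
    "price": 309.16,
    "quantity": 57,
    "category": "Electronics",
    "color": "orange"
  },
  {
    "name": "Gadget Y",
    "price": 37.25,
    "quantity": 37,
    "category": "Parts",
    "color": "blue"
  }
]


Checking 7 records for duplicates:

  Row 1: Tool Q ($280.94, qty 49)
  Row 2: Tool P ($390.51, qty 8)
  Row 3: Device N ($376.01, qty 1)
  Row 4: Device N ($376.01, qty 1) <-- DUPLICATE
  Row 5: Gadget Y ($37.25, qty 37)
  Row 6: Widget A ($309.16, qty 57)
  Row 7: Gadget Y ($37.25, qty 37) <-- DUPLICATE

Duplicates found: 2
Unique records: 5

2 duplicates, 5 unique


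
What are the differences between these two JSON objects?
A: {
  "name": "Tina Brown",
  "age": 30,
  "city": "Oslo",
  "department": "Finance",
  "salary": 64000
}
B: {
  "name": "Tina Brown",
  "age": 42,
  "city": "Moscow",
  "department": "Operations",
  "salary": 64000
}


Comparing each field (in key order):
  name: same
  age: DIFFERENT
  city: DIFFERENT
  department: DIFFERENT
  salary: same
Differences:
  age: 30 -> 42
  city: Oslo -> Moscow
  department: Finance -> Operations

3 field(s) changed

3 changes: age, city, department


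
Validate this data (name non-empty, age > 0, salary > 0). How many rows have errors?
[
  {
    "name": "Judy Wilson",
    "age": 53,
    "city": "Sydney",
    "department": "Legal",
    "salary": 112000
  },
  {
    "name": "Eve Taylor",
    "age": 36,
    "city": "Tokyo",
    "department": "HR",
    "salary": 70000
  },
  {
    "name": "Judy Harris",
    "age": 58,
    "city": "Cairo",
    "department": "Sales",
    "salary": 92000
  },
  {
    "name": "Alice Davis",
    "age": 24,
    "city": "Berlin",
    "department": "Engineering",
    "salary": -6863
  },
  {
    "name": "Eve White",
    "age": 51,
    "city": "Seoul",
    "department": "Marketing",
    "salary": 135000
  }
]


Validating 5 records:
Rules: name non-empty, age > 0, salary > 0

  Row 1 (Judy Wilson): OK
  Row 2 (Eve Taylor): OK
  Row 3 (Judy Harris): OK
  Row 4 (Alice Davis): negative salary: -6863
  Row 5 (Eve White): OK

Total errors: 1

1 errors


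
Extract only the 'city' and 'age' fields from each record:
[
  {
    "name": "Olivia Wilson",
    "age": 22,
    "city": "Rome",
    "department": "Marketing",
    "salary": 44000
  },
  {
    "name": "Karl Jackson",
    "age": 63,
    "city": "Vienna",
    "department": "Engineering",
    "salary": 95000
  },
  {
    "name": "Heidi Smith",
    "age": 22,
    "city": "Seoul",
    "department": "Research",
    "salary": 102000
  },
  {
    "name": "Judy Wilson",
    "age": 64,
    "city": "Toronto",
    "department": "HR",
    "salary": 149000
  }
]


Original: 4 records with fields: name, age, city, department, salary
Keep: ['city', 'age']
Drop: ['name', 'department', 'salary']
Result: 4 records, 2 fields each

[
  {
    "city": "Rome",
    "age": 22
  },
  {
    "city": "Vienna",
    "age": 63
  },
  {
    "city": "Seoul",
    "age": 22
  },
  {
    "city": "Toronto",
    "age": 64
  }
]


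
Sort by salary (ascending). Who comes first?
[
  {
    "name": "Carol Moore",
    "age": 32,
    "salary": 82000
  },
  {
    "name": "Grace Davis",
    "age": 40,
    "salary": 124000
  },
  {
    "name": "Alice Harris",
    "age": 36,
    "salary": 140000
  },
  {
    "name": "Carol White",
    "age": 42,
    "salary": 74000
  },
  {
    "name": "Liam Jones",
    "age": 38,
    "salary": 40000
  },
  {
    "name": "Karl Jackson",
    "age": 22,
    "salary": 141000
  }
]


Sort by: salary (ascending)

Sorted order:
  1. Liam Jones (salary = 40000)
  2. Carol White (salary = 74000)
  3. Carol Moore (salary = 82000)
  4. Grace Davis (salary = 124000)
  5. Alice Harris (salary = 140000)
  6. Karl Jackson (salary = 141000)

First: Liam Jones

Liam Jones


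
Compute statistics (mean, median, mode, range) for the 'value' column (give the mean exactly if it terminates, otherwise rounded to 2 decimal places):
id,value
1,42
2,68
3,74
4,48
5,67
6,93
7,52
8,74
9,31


Data: [42, 68, 74, 48, 67, 93, 52, 74, 31]
Count: 9
Sum: 549
Mean: 549/9 = 61
Sorted: [31, 42, 48, 52, 67, 68, 74, 74, 93]
Median: 67.0
Mode: 74 (2 times)
Range: 93 - 31 = 62
Min: 31, Max: 93

mean=61, median=67.0, mode=74, range=62


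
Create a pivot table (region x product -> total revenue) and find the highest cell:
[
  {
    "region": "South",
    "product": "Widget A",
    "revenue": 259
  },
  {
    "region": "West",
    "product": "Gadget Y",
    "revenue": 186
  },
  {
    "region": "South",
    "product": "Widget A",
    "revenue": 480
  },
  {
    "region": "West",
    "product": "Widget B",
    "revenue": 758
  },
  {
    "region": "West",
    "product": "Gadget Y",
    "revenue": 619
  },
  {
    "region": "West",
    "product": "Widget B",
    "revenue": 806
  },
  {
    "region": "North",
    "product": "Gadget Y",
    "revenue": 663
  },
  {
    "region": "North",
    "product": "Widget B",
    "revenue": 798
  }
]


Pivot: region (rows) x product (columns) -> total revenue

     Gadget Y      Widget A      Widget B    
North          663             0           798  
South            0           739             0  
West           805             0          1564  

Highest: West / Widget B = $1564

West / Widget B = $1564


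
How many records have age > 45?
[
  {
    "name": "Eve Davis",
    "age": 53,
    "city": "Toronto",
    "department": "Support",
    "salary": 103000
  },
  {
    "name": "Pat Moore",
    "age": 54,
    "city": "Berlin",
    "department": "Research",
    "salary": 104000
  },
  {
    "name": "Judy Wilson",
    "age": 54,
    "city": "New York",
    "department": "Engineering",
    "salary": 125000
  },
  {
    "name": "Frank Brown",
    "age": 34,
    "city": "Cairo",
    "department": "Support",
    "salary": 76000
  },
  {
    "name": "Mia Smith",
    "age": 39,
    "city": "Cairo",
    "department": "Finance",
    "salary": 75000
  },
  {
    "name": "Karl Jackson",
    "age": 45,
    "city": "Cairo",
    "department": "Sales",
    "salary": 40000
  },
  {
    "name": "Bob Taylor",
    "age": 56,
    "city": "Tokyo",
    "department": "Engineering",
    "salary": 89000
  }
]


Data: 7 records
Condition: age > 45

Checking each record:
  Eve Davis: 53 MATCH
  Pat Moore: 54 MATCH
  Judy Wilson: 54 MATCH
  Frank Brown: 34
  Mia Smith: 39
  Karl Jackson: 45
  Bob Taylor: 56 MATCH

Count: 4

4


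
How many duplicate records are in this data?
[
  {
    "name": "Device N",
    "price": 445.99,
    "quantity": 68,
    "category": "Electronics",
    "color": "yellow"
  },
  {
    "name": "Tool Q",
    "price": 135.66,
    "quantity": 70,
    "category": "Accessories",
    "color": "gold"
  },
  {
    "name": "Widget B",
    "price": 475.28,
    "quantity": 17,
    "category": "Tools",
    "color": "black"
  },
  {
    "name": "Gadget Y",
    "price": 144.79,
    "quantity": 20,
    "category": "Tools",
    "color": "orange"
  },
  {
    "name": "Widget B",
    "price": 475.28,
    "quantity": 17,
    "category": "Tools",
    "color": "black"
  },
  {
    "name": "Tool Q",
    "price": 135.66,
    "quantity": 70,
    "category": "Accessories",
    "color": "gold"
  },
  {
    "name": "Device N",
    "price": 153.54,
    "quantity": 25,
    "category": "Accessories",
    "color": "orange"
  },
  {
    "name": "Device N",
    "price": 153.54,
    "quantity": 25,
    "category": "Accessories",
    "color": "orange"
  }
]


Checking 8 records for duplicates:

  Row 1: Device N ($445.99, qty 68)
  Row 2: Tool Q ($135.66, qty 70)
  Row 3: Widget B ($475.28, qty 17)
  Row 4: Gadget Y ($144.79, qty 20)
  Row 5: Widget B ($475.28, qty 17) <-- DUPLICATE
  Row 6: Tool Q ($135.66, qty 70) <-- DUPLICATE
  Row 7: Device N ($153.54, qty 25)
  Row 8: Device N ($153.54, qty 25) <-- DUPLICATE

Duplicates found: 3
Unique records: 5

3 duplicates, 5 unique


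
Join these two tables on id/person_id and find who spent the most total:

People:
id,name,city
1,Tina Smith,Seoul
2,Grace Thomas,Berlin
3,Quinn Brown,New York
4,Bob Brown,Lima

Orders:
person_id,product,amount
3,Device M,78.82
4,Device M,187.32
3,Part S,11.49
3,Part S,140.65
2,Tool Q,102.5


Join on: people.id = orders.person_id

Joined rows:
  Quinn Brown (New York) bought Device M for $78.82
  Bob Brown (Lima) bought Device M for $187.32
  Quinn Brown (New York) bought Part S for $11.49
  Quinn Brown (New York) bought Part S for $140.65
  Grace Thomas (Berlin) bought Tool Q for $102.5

Total per person:
  Quinn Brown: $230.96
  Bob Brown: $187.32
  Grace Thomas: $102.50

Top spender: Quinn Brown ($230.96)

Quinn Brown ($230.96)


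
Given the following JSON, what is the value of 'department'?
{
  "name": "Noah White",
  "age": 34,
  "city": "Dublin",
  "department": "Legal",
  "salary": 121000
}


Looking up field 'department'
Value: Legal

Legal


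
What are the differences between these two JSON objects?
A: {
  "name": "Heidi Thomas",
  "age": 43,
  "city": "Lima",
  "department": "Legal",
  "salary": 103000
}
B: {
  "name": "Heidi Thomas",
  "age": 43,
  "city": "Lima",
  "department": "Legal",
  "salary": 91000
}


Comparing each field (in key order):
  name: same
  age: same
  city: same
  department: same
  salary: DIFFERENT
Differences:
  salary: 103000 -> 91000

1 field(s) changed

1 change: salary


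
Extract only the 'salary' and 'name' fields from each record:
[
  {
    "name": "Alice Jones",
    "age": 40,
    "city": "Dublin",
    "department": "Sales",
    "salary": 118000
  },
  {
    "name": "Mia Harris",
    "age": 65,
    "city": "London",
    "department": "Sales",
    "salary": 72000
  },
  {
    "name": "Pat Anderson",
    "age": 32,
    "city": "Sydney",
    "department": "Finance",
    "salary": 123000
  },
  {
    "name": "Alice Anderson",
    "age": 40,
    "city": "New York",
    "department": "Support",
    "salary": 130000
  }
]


Original: 4 records with fields: name, age, city, department, salary
Keep: ['salary', 'name']
Drop: ['age', 'city', 'department']
Result: 4 records, 2 fields each

[
  {
    "salary": 118000,
    "name": "Alice Jones"
  },
  {
    "salary": 72000,
    "name": "Mia Harris"
  },
  {
    "salary": 123000,
    "name": "Pat Anderson"
  },
  {
    "salary": 130000,
    "name": "Alice Anderson"
  }
]


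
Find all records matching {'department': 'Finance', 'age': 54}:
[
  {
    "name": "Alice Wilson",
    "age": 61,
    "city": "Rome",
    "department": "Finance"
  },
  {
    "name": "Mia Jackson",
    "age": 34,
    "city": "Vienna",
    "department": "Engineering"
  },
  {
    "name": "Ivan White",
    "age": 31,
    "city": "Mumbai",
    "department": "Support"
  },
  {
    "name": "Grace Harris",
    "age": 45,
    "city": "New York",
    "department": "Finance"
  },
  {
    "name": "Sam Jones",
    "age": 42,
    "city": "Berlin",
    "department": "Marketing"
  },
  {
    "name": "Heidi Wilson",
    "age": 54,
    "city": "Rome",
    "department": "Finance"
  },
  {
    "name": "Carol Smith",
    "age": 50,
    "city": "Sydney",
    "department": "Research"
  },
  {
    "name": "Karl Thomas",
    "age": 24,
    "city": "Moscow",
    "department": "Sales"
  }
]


Search criteria: {'department': 'Finance', 'age': 54}

Checking 8 records:
  Alice Wilson: {department: Finance, age: 61}
  Mia Jackson: {department: Engineering, age: 34}
  Ivan White: {department: Support, age: 31}
  Grace Harris: {department: Finance, age: 45}
  Sam Jones: {department: Marketing, age: 42}
  Heidi Wilson: {department: Finance, age: 54} <-- MATCH
  Carol Smith: {department: Research, age: 50}
  Karl Thomas: {department: Sales, age: 24}

Matches: ["Heidi Wilson"]

["Heidi Wilson"]


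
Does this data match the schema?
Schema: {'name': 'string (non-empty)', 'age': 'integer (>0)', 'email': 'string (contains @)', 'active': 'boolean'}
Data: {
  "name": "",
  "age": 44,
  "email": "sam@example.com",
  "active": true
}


Validating each field against schema:
  name: FAIL ("" is an empty string)
  age: OK (positive integer)
  email: OK (string with @)
  active: OK (boolean)

Result: INVALID (1 error: name)

INVALID (1 error: name)


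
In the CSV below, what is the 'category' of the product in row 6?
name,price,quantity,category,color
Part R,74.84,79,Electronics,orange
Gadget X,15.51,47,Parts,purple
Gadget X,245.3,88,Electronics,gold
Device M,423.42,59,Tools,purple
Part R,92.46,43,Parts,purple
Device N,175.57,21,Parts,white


Query: Row 6 ('Device N'), column 'category'
Value: Parts

Parts


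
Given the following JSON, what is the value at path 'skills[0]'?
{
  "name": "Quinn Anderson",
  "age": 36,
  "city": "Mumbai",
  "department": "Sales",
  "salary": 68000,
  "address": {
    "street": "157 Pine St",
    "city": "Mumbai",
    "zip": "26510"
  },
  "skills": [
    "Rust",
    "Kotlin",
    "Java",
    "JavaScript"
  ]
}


Query: skills[0]
Path: skills -> first element
Value: Rust

Rust


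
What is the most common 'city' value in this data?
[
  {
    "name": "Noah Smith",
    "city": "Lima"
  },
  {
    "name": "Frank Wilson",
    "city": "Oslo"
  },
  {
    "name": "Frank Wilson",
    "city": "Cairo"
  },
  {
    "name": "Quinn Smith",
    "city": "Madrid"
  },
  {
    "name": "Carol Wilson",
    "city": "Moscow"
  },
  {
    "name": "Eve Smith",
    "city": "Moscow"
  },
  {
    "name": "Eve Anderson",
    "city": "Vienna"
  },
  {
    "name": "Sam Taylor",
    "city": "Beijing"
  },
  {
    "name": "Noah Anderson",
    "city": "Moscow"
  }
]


Counting 'city' values across 9 records:

  Moscow: 3 ###
  Lima: 1 #
  Oslo: 1 #
  Cairo: 1 #
  Madrid: 1 #
  Vienna: 1 #
  Beijing: 1 #

Most common: Moscow (3 times)

Moscow (3 times)


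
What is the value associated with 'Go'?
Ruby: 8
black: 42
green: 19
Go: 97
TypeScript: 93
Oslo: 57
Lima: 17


Looking up key 'Go'
Value: 97

97


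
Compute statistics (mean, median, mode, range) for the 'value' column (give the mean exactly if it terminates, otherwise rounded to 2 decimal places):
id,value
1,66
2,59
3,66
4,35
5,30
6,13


Data: [66, 59, 66, 35, 30, 13]
Count: 6
Sum: 269
Mean: 269/6 ≈ 44.83 (rounded to 2 decimal places)
Sorted: [13, 30, 35, 59, 66, 66]
Median: 47.0
Mode: 66 (2 times)
Range: 66 - 13 = 53
Min: 13, Max: 66

mean≈44.83, median=47.0, mode=66, range=53


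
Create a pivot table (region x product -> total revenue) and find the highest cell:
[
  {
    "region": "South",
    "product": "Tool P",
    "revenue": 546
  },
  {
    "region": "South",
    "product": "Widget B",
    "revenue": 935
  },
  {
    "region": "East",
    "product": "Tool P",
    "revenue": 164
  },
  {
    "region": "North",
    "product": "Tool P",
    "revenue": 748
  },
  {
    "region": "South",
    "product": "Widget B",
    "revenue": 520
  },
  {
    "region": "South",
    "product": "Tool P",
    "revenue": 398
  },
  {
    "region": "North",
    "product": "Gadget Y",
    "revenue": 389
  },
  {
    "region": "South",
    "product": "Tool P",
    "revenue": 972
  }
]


Pivot: region (rows) x product (columns) -> total revenue

     Gadget Y      Tool P        Widget B    
East             0           164             0  
North          389           748             0  
South            0          1916          1455  

Highest: South / Tool P = $1916

South / Tool P = $1916


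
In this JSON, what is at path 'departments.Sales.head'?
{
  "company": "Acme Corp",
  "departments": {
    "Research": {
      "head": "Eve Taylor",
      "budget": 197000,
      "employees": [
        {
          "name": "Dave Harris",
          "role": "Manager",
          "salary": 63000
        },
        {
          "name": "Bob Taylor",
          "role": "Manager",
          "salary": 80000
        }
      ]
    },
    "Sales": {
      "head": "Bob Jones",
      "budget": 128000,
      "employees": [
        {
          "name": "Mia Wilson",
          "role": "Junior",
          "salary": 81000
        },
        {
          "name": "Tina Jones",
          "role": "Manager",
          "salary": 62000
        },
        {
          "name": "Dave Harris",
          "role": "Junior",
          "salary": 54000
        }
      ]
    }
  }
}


Path: departments.Sales.head

Navigate:
  -> departments
  -> Sales
  -> head = 'Bob Jones'

Bob Jones


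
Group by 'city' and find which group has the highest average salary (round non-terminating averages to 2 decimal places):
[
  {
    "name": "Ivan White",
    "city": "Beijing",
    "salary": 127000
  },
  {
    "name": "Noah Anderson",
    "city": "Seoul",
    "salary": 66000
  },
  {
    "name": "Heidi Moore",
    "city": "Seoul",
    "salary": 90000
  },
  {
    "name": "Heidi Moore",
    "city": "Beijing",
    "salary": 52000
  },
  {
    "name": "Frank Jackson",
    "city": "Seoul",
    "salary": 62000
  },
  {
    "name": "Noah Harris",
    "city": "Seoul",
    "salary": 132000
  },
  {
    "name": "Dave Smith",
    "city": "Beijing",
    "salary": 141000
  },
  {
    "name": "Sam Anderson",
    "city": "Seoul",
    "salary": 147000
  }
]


Group by: city

Groups:
  Beijing: 3 people, avg salary = 320000/3 ≈ $106666.67
  Seoul: 5 people, avg salary = 497000/5 = $99400

Highest average salary: Beijing (≈$106666.67)

Beijing (≈$106666.67)


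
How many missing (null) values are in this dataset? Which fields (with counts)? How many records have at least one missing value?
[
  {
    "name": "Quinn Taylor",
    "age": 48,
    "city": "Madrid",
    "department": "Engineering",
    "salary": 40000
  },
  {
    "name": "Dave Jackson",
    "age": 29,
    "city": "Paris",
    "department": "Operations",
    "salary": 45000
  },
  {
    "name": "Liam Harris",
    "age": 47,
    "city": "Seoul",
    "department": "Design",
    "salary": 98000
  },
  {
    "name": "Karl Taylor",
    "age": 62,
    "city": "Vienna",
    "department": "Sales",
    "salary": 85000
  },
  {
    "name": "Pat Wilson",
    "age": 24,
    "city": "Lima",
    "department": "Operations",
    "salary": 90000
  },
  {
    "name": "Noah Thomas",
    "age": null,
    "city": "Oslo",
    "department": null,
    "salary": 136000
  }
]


Checking for missing (null) values in 6 records:

  Quinn Taylor: complete
  Dave Jackson: complete
  Liam Harris: complete
  Karl Taylor: complete
  Pat Wilson: complete
  Noah Thomas: age, department

Per field:
  name: 0 missing
  age: 1 missing
  city: 0 missing
  department: 1 missing
  salary: 0 missing

Total missing values: 2
Records with any missing: 1

2 missing values (age: 1, department: 1); 1 incomplete records


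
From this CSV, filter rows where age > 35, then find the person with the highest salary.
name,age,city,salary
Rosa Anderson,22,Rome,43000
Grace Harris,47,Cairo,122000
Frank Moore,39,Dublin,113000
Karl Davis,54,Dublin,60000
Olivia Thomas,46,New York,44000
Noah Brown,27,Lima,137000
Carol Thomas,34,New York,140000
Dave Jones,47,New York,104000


Filter: age > 35
Sort by: salary (descending)

Filtered records (5):
  Grace Harris, age 47, salary $122000
  Frank Moore, age 39, salary $113000
  Dave Jones, age 47, salary $104000
  Karl Davis, age 54, salary $60000
  Olivia Thomas, age 46, salary $44000

Highest salary: Grace Harris ($122000)

Grace Harris


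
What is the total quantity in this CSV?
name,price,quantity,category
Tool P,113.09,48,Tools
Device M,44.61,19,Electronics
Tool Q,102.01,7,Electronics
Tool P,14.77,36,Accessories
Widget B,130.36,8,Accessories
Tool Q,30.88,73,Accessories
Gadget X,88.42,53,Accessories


Computing total quantity:
Values: [48, 19, 7, 36, 8, 73, 53]
Sum = 244

244


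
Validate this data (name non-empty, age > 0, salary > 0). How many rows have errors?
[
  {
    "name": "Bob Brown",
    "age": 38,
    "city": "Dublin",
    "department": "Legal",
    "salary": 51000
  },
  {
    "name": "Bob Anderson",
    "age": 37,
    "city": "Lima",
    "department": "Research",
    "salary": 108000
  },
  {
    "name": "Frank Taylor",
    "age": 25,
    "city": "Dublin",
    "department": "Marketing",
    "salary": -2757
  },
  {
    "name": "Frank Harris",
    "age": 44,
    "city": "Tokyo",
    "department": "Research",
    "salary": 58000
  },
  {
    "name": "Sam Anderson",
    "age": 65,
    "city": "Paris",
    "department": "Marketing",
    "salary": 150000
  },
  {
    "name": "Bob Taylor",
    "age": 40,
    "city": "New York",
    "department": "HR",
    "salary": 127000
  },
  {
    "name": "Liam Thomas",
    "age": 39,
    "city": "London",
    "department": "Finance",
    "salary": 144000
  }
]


Validating 7 records:
Rules: name non-empty, age > 0, salary > 0

  Row 1 (Bob Brown): OK
  Row 2 (Bob Anderson): OK
  Row 3 (Frank Taylor): negative salary: -2757
  Row 4 (Frank Harris): OK
  Row 5 (Sam Anderson): OK
  Row 6 (Bob Taylor): OK
  Row 7 (Liam Thomas): OK

Total errors: 1

1 errors


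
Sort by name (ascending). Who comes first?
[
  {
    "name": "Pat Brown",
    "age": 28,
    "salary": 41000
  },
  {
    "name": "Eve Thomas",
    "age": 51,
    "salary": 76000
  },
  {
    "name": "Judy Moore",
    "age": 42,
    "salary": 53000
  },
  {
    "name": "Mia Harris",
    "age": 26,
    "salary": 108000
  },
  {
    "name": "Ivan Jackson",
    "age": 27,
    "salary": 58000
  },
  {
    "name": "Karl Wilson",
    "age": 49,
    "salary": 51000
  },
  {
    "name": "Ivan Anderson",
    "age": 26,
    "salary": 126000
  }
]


Sort by: name (ascending)

Sorted order:
  1. Eve Thomas (name = Eve Thomas)
  2. Ivan Anderson (name = Ivan Anderson)
  3. Ivan Jackson (name = Ivan Jackson)
  4. Judy Moore (name = Judy Moore)
  5. Karl Wilson (name = Karl Wilson)
  6. Mia Harris (name = Mia Harris)
  7. Pat Brown (name = Pat Brown)

First: Eve Thomas

Eve Thomas


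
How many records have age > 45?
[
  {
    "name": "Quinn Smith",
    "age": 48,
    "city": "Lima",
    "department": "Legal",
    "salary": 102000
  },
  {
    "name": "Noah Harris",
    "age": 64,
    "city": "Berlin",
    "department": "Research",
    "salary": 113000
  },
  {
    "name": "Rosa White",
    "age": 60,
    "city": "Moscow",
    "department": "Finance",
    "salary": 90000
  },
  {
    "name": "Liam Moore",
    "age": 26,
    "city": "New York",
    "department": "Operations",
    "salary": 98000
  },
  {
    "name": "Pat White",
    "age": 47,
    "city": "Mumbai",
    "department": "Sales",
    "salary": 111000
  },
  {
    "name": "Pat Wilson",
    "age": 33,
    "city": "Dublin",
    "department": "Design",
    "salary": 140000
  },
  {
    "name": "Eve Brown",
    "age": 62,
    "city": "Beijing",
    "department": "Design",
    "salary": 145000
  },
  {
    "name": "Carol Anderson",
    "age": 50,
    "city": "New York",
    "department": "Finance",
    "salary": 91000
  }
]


Data: 8 records
Condition: age > 45

Checking each record:
  Quinn Smith: 48 MATCH
  Noah Harris: 64 MATCH
  Rosa White: 60 MATCH
  Liam Moore: 26
  Pat White: 47 MATCH
  Pat Wilson: 33
  Eve Brown: 62 MATCH
  Carol Anderson: 50 MATCH

Count: 6

6


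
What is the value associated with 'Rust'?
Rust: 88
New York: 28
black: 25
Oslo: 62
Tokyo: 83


Looking up key 'Rust'
Value: 88

88


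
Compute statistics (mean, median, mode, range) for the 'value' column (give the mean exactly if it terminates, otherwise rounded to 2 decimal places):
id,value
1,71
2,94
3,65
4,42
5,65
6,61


Data: [71, 94, 65, 42, 65, 61]
Count: 6
Sum: 398
Mean: 398/6 ≈ 66.33 (rounded to 2 decimal places)
Sorted: [42, 61, 65, 65, 71, 94]
Median: 65.0
Mode: 65 (2 times)
Range: 94 - 42 = 52
Min: 42, Max: 94

mean≈66.33, median=65.0, mode=65, range=52


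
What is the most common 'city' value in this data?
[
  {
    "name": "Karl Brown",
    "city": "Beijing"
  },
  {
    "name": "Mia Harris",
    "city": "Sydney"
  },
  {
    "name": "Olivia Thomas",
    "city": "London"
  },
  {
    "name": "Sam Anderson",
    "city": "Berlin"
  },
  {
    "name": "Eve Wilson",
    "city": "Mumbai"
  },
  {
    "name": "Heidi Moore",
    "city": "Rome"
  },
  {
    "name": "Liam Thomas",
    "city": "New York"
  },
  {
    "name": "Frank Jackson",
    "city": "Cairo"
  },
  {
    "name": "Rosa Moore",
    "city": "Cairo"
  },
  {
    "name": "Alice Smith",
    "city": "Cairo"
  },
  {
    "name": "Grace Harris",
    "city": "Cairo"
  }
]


Counting 'city' values across 11 records:

  Cairo: 4 ####
  Beijing: 1 #
  Sydney: 1 #
  London: 1 #
  Berlin: 1 #
  Mumbai: 1 #
  Rome: 1 #
  New York: 1 #

Most common: Cairo (4 times)

Cairo (4 times)


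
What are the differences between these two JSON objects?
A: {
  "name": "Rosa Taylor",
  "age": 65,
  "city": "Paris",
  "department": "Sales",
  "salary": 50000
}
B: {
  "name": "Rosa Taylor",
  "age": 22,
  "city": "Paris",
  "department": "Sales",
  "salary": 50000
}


Comparing each field (in key order):
  name: same
  age: DIFFERENT
  city: same
  department: same
  salary: same
Differences:
  age: 65 -> 22

1 field(s) changed

1 change: age


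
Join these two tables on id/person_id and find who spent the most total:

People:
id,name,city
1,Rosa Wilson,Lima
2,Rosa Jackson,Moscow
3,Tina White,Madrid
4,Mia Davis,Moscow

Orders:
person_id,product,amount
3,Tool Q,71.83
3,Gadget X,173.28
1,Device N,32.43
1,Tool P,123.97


Join on: people.id = orders.person_id

Joined rows:
  Tina White (Madrid) bought Tool Q for $71.83
  Tina White (Madrid) bought Gadget X for $173.28
  Rosa Wilson (Lima) bought Device N for $32.43
  Rosa Wilson (Lima) bought Tool P for $123.97

Total per person:
  Tina White: $245.11
  Rosa Wilson: $156.40

Top spender: Tina White ($245.11)

Tina White ($245.11)


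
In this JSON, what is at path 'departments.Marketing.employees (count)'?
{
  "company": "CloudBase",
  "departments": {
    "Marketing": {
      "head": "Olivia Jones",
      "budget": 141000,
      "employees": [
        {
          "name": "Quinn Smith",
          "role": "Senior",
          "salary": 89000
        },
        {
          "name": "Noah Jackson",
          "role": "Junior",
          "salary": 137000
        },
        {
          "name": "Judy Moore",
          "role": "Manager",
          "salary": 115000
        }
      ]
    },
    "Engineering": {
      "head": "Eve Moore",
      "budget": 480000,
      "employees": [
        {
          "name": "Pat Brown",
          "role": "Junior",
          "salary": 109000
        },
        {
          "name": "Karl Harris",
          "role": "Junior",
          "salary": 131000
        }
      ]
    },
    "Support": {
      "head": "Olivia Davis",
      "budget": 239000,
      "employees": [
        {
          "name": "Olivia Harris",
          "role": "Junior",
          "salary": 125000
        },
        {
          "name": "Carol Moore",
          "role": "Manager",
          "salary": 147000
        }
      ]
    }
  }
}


Path: departments.Marketing.employees (count)

Navigate:
  -> departments
  -> Marketing
  -> employees (array, length 3)

3


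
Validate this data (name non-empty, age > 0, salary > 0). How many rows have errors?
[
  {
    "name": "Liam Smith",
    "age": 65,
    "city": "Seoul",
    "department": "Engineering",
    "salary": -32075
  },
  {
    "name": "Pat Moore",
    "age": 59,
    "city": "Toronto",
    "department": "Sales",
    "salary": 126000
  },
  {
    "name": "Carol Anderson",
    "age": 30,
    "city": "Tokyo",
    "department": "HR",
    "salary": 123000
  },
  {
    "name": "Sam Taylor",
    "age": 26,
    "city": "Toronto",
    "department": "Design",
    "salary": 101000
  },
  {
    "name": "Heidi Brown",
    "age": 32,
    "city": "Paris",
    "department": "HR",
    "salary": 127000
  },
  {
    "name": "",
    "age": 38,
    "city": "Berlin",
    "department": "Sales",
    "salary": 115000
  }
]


Validating 6 records:
Rules: name non-empty, age > 0, salary > 0

  Row 1 (Liam Smith): negative salary: -32075
  Row 2 (Pat Moore): OK
  Row 3 (Carol Anderson): OK
  Row 4 (Sam Taylor): OK
  Row 5 (Heidi Brown): OK
  Row 6 (???): empty name

Total errors: 2

2 errors
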